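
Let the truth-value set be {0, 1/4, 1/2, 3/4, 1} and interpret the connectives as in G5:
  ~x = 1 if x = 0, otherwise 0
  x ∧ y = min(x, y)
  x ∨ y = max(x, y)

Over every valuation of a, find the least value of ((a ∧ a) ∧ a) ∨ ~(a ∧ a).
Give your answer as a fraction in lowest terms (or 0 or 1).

Take a = 1/4:
a ∧ a = 1/4 ∧ 1/4 = 1/4
(a ∧ a) ∧ a = 1/4 ∧ 1/4 = 1/4
a ∧ a = 1/4 ∧ 1/4 = 1/4
~(a ∧ a) = ~1/4 = 0
((a ∧ a) ∧ a) ∨ ~(a ∧ a) = 1/4 ∨ 0 = 1/4
No assignment yields a value below 1/4, so this is the minimum.

1/4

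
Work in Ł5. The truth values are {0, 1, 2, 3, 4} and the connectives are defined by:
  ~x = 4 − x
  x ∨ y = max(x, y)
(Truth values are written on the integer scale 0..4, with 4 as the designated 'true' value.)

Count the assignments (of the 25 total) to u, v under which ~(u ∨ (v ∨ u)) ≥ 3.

value 4: 1 assignment (counts)
value 3: 3 assignments (counts)
value 2: 5 assignments
value 1: 7 assignments
value 0: 9 assignments
So 4 of the 25 assignments meet the threshold.

4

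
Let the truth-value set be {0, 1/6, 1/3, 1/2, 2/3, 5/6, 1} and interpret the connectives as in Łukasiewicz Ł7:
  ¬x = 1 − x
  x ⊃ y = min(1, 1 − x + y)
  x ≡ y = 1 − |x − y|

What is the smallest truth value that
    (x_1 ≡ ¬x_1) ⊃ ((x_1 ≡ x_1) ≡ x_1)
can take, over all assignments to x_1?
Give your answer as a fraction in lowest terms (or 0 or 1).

1/2

Take x_1 = 1/2:
¬x_1 = ¬1/2 = 1/2
x_1 ≡ ¬x_1 = 1/2 ≡ 1/2 = 1
x_1 ≡ x_1 = 1/2 ≡ 1/2 = 1
(x_1 ≡ x_1) ≡ x_1 = 1 ≡ 1/2 = 1/2
(x_1 ≡ ¬x_1) ⊃ ((x_1 ≡ x_1) ≡ x_1) = 1 ⊃ 1/2 = 1/2
No assignment yields a value below 1/2, so this is the minimum.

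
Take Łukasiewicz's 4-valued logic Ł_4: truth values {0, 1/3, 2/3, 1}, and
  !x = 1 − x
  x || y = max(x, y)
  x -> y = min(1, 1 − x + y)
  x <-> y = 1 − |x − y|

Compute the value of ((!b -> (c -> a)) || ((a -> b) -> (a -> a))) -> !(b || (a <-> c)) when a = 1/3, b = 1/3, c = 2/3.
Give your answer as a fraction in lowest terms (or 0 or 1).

1/3

!b = !1/3 = 2/3
c -> a = 2/3 -> 1/3 = 2/3
!b -> (c -> a) = 2/3 -> 2/3 = 1
a -> b = 1/3 -> 1/3 = 1
a -> a = 1/3 -> 1/3 = 1
(a -> b) -> (a -> a) = 1 -> 1 = 1
(!b -> (c -> a)) || ((a -> b) -> (a -> a)) = 1 || 1 = 1
a <-> c = 1/3 <-> 2/3 = 2/3
b || (a <-> c) = 1/3 || 2/3 = 2/3
!(b || (a <-> c)) = !2/3 = 1/3
((!b -> (c -> a)) || ((a -> b) -> (a -> a))) -> !(b || (a <-> c)) = 1 -> 1/3 = 1/3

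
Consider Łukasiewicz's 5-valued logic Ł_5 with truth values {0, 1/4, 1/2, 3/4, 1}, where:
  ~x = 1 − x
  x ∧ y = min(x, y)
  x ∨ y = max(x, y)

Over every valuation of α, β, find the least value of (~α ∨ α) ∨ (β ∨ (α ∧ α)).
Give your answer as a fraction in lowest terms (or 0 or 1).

Take α = 1/2, β = 0:
~α = ~1/2 = 1/2
~α ∨ α = 1/2 ∨ 1/2 = 1/2
α ∧ α = 1/2 ∧ 1/2 = 1/2
β ∨ (α ∧ α) = 0 ∨ 1/2 = 1/2
(~α ∨ α) ∨ (β ∨ (α ∧ α)) = 1/2 ∨ 1/2 = 1/2
No assignment yields a value below 1/2, so this is the minimum.

1/2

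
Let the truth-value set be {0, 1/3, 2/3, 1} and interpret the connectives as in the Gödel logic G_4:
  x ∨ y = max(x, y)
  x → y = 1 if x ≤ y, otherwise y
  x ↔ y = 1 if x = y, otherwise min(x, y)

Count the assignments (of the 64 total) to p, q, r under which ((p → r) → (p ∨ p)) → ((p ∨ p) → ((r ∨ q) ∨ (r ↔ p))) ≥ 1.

50

value 1: 50 assignments (counts)
value 2/3: 5 assignments
value 1/3: 6 assignments
value 0: 3 assignments
So 50 of the 64 assignments meet the threshold.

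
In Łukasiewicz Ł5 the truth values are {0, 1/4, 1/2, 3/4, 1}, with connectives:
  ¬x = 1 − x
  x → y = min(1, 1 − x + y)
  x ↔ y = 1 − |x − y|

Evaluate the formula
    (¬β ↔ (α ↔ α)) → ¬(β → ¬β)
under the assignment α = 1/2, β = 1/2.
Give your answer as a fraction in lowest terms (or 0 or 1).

¬β = ¬1/2 = 1/2
α ↔ α = 1/2 ↔ 1/2 = 1
¬β ↔ (α ↔ α) = 1/2 ↔ 1 = 1/2
¬β = ¬1/2 = 1/2
β → ¬β = 1/2 → 1/2 = 1
¬(β → ¬β) = ¬1 = 0
(¬β ↔ (α ↔ α)) → ¬(β → ¬β) = 1/2 → 0 = 1/2

1/2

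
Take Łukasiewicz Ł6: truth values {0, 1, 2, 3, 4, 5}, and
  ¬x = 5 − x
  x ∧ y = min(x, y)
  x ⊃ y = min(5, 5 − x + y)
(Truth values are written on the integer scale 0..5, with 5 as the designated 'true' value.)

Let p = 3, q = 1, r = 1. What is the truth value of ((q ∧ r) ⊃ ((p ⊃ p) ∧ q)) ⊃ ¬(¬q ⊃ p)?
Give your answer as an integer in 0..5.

1

q ∧ r = 1 ∧ 1 = 1
p ⊃ p = 3 ⊃ 3 = 5
(p ⊃ p) ∧ q = 5 ∧ 1 = 1
(q ∧ r) ⊃ ((p ⊃ p) ∧ q) = 1 ⊃ 1 = 5
¬q = ¬1 = 4
¬q ⊃ p = 4 ⊃ 3 = 4
¬(¬q ⊃ p) = ¬4 = 1
((q ∧ r) ⊃ ((p ⊃ p) ∧ q)) ⊃ ¬(¬q ⊃ p) = 5 ⊃ 1 = 1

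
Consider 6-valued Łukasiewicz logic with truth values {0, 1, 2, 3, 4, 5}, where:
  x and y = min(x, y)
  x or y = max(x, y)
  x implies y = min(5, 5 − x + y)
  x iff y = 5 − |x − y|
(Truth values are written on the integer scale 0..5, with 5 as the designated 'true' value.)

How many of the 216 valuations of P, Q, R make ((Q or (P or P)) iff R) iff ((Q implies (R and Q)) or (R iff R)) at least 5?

36

value 5: 36 assignments (counts)
value 4: 60 assignments
value 3: 48 assignments
value 2: 36 assignments
value 1: 24 assignments
value 0: 12 assignments
So 36 of the 216 assignments meet the threshold.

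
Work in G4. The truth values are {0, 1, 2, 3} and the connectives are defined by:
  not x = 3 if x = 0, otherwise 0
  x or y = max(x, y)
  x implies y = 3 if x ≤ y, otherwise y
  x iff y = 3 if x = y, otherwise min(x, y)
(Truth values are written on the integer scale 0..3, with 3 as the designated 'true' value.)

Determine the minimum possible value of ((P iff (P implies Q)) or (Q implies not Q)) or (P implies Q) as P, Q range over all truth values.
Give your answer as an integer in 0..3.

Take P = 2, Q = 1:
P implies Q = 2 implies 1 = 1
P iff (P implies Q) = 2 iff 1 = 1
not Q = not 1 = 0
Q implies not Q = 1 implies 0 = 0
(P iff (P implies Q)) or (Q implies not Q) = 1 or 0 = 1
P implies Q = 2 implies 1 = 1
((P iff (P implies Q)) or (Q implies not Q)) or (P implies Q) = 1 or 1 = 1
No assignment yields a value below 1, so this is the minimum.

1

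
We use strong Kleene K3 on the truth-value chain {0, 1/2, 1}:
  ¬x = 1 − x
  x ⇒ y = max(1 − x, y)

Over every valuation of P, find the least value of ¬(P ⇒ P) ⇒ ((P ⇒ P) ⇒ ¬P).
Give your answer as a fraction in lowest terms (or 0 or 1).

1/2

Take P = 1/2:
P ⇒ P = 1/2 ⇒ 1/2 = 1/2
¬(P ⇒ P) = ¬1/2 = 1/2
P ⇒ P = 1/2 ⇒ 1/2 = 1/2
¬P = ¬1/2 = 1/2
(P ⇒ P) ⇒ ¬P = 1/2 ⇒ 1/2 = 1/2
¬(P ⇒ P) ⇒ ((P ⇒ P) ⇒ ¬P) = 1/2 ⇒ 1/2 = 1/2
No assignment yields a value below 1/2, so this is the minimum.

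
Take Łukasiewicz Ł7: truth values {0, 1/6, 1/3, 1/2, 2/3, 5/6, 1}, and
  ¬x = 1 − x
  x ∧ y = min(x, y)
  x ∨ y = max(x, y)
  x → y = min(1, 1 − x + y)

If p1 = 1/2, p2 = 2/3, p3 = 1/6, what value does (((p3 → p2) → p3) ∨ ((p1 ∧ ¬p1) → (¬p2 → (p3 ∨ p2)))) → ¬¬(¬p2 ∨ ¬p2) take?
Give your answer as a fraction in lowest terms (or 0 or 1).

1/3

p3 → p2 = 1/6 → 2/3 = 1
(p3 → p2) → p3 = 1 → 1/6 = 1/6
¬p1 = ¬1/2 = 1/2
p1 ∧ ¬p1 = 1/2 ∧ 1/2 = 1/2
¬p2 = ¬2/3 = 1/3
p3 ∨ p2 = 1/6 ∨ 2/3 = 2/3
¬p2 → (p3 ∨ p2) = 1/3 → 2/3 = 1
(p1 ∧ ¬p1) → (¬p2 → (p3 ∨ p2)) = 1/2 → 1 = 1
((p3 → p2) → p3) ∨ ((p1 ∧ ¬p1) → (¬p2 → (p3 ∨ p2))) = 1/6 ∨ 1 = 1
¬p2 = ¬2/3 = 1/3
¬p2 = ¬2/3 = 1/3
¬p2 ∨ ¬p2 = 1/3 ∨ 1/3 = 1/3
¬(¬p2 ∨ ¬p2) = ¬1/3 = 2/3
¬¬(¬p2 ∨ ¬p2) = ¬2/3 = 1/3
(((p3 → p2) → p3) ∨ ((p1 ∧ ¬p1) → (¬p2 → (p3 ∨ p2)))) → ¬¬(¬p2 ∨ ¬p2) = 1 → 1/3 = 1/3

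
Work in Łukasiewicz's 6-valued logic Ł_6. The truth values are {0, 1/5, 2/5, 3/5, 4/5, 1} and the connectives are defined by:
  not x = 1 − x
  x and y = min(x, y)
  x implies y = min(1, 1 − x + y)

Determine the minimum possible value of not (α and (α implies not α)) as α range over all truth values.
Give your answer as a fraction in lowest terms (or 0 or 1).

Take α = 3/5:
not α = not 3/5 = 2/5
α implies not α = 3/5 implies 2/5 = 4/5
α and (α implies not α) = 3/5 and 4/5 = 3/5
not (α and (α implies not α)) = not 3/5 = 2/5
No assignment yields a value below 2/5, so this is the minimum.

2/5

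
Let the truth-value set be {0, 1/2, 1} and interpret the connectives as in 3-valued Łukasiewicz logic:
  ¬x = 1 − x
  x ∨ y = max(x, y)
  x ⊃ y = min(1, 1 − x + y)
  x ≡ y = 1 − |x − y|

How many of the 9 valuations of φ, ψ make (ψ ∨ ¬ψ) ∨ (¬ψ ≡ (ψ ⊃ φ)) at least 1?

φ = 0, ψ = 0 ↦ 1  ≥
φ = 0, ψ = 1/2 ↦ 1  ≥
φ = 0, ψ = 1 ↦ 1  ≥
φ = 1/2, ψ = 0 ↦ 1  ≥
φ = 1/2, ψ = 1/2 ↦ 1/2  <
φ = 1/2, ψ = 1 ↦ 1  ≥
φ = 1, ψ = 0 ↦ 1  ≥
φ = 1, ψ = 1/2 ↦ 1/2  <
φ = 1, ψ = 1 ↦ 1  ≥
So 7 of the 9 assignments meet the threshold.

7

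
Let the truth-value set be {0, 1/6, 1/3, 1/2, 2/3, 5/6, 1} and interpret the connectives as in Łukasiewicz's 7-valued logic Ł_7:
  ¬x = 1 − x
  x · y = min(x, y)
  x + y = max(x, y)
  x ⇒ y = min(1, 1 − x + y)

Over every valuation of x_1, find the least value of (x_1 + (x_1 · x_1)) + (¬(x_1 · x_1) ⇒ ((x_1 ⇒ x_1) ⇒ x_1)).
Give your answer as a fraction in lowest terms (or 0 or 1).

Take x_1 = 0:
x_1 · x_1 = 0 · 0 = 0
x_1 + (x_1 · x_1) = 0 + 0 = 0
x_1 · x_1 = 0 · 0 = 0
¬(x_1 · x_1) = ¬0 = 1
x_1 ⇒ x_1 = 0 ⇒ 0 = 1
(x_1 ⇒ x_1) ⇒ x_1 = 1 ⇒ 0 = 0
¬(x_1 · x_1) ⇒ ((x_1 ⇒ x_1) ⇒ x_1) = 1 ⇒ 0 = 0
(x_1 + (x_1 · x_1)) + (¬(x_1 · x_1) ⇒ ((x_1 ⇒ x_1) ⇒ x_1)) = 0 + 0 = 0
No assignment yields a value below 0, so this is the minimum.

0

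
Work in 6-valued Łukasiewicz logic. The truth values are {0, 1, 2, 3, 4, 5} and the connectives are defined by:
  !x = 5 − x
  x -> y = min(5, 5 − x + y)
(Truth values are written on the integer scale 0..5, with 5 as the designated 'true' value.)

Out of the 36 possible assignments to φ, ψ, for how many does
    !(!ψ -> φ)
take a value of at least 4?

value 5: 1 assignment (counts)
value 4: 2 assignments (counts)
value 3: 3 assignments
value 2: 4 assignments
value 1: 5 assignments
value 0: 21 assignments
So 3 of the 36 assignments meet the threshold.

3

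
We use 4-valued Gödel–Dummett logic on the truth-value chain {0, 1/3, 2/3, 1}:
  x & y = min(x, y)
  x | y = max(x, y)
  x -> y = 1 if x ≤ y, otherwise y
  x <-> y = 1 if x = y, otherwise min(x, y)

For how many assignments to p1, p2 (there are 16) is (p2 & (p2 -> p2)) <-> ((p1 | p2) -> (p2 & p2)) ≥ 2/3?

13

p1 = 0, p2 = 0 ↦ 0  <
p1 = 0, p2 = 1/3 ↦ 1/3  <
p1 = 0, p2 = 2/3 ↦ 2/3  ≥
p1 = 0, p2 = 1 ↦ 1  ≥
p1 = 1/3, p2 = 0 ↦ 1  ≥
p1 = 1/3, p2 = 1/3 ↦ 1/3  <
p1 = 1/3, p2 = 2/3 ↦ 2/3  ≥
p1 = 1/3, p2 = 1 ↦ 1  ≥
p1 = 2/3, p2 = 0 ↦ 1  ≥
p1 = 2/3, p2 = 1/3 ↦ 1  ≥
p1 = 2/3, p2 = 2/3 ↦ 2/3  ≥
p1 = 2/3, p2 = 1 ↦ 1  ≥
p1 = 1, p2 = 0 ↦ 1  ≥
p1 = 1, p2 = 1/3 ↦ 1  ≥
p1 = 1, p2 = 2/3 ↦ 1  ≥
p1 = 1, p2 = 1 ↦ 1  ≥
So 13 of the 16 assignments meet the threshold.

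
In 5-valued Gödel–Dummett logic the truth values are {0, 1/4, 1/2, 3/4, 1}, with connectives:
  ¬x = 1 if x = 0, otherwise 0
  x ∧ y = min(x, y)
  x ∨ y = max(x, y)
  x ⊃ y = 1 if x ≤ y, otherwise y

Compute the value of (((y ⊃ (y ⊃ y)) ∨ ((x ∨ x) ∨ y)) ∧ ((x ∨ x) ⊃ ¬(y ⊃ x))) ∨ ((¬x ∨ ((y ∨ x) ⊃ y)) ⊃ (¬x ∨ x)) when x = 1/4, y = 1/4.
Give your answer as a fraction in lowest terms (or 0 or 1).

1/4

y ⊃ y = 1/4 ⊃ 1/4 = 1
y ⊃ (y ⊃ y) = 1/4 ⊃ 1 = 1
x ∨ x = 1/4 ∨ 1/4 = 1/4
(x ∨ x) ∨ y = 1/4 ∨ 1/4 = 1/4
(y ⊃ (y ⊃ y)) ∨ ((x ∨ x) ∨ y) = 1 ∨ 1/4 = 1
x ∨ x = 1/4 ∨ 1/4 = 1/4
y ⊃ x = 1/4 ⊃ 1/4 = 1
¬(y ⊃ x) = ¬1 = 0
(x ∨ x) ⊃ ¬(y ⊃ x) = 1/4 ⊃ 0 = 0
((y ⊃ (y ⊃ y)) ∨ ((x ∨ x) ∨ y)) ∧ ((x ∨ x) ⊃ ¬(y ⊃ x)) = 1 ∧ 0 = 0
¬x = ¬1/4 = 0
y ∨ x = 1/4 ∨ 1/4 = 1/4
(y ∨ x) ⊃ y = 1/4 ⊃ 1/4 = 1
¬x ∨ ((y ∨ x) ⊃ y) = 0 ∨ 1 = 1
¬x = ¬1/4 = 0
¬x ∨ x = 0 ∨ 1/4 = 1/4
(¬x ∨ ((y ∨ x) ⊃ y)) ⊃ (¬x ∨ x) = 1 ⊃ 1/4 = 1/4
(((y ⊃ (y ⊃ y)) ∨ ((x ∨ x) ∨ y)) ∧ ((x ∨ x) ⊃ ¬(y ⊃ x))) ∨ ((¬x ∨ ((y ∨ x) ⊃ y)) ⊃ (¬x ∨ x)) = 0 ∨ 1/4 = 1/4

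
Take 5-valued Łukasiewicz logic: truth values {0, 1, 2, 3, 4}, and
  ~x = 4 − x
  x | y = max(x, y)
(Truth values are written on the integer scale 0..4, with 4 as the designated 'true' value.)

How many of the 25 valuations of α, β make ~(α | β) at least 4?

1

value 4: 1 assignment (counts)
value 3: 3 assignments
value 2: 5 assignments
value 1: 7 assignments
value 0: 9 assignments
So 1 of the 25 assignments meets the threshold.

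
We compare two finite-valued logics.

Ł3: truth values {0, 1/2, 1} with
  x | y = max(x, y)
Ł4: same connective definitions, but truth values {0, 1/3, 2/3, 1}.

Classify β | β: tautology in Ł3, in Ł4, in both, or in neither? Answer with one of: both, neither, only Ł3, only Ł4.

In Ł3: at β = 0 the value is 0 — not a tautology.
In Ł4: at β = 0 the value is 0 — not a tautology.

neither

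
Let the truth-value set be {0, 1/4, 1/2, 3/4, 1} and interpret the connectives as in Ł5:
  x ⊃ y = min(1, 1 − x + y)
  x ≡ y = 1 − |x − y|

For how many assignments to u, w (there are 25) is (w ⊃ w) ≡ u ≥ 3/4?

10

value 1: 5 assignments (counts)
value 3/4: 5 assignments (counts)
value 1/2: 5 assignments
value 1/4: 5 assignments
value 0: 5 assignments
So 10 of the 25 assignments meet the threshold.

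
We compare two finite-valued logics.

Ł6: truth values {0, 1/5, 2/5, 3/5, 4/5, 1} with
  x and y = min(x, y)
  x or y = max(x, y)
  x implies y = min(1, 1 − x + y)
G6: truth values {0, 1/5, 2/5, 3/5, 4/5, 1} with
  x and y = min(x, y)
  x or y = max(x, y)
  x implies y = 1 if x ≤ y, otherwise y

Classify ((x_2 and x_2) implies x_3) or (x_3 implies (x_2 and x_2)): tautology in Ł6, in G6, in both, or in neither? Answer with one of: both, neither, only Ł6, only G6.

both

In Ł6: every assignment gives 1 — tautology.
In G6: every assignment gives 1 — tautology.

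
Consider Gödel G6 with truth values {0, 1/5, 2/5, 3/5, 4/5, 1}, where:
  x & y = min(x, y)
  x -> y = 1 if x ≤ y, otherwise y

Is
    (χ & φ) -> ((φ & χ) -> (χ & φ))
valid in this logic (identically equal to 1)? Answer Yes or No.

At φ = 1/5, χ = 0, for instance:
χ & φ = 0 & 1/5 = 0
φ & χ = 1/5 & 0 = 0
(φ & χ) -> (χ & φ) = 0 -> 0 = 1
(χ & φ) -> ((φ & χ) -> (χ & φ)) = 0 -> 1 = 1
and checking the remaining 35 assignments likewise gives ≥ 1 in every case.

Yes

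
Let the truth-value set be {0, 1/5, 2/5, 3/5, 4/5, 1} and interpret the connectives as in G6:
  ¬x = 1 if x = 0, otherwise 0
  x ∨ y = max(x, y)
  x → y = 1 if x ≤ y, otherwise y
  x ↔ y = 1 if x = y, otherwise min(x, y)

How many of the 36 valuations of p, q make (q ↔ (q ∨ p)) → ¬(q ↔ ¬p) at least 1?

value 1: 31 assignments (counts)
value 0: 5 assignments
So 31 of the 36 assignments meet the threshold.

31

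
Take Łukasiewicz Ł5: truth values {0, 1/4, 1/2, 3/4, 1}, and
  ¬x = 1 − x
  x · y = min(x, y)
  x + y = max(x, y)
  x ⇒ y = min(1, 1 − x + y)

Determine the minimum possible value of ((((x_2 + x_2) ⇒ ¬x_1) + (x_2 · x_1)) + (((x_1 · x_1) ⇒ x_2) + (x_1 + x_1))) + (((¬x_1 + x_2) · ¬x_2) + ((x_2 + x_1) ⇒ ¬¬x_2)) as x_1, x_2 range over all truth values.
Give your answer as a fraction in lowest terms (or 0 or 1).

3/4

Take x_1 = 3/4, x_2 = 1/2:
x_2 + x_2 = 1/2 + 1/2 = 1/2
¬x_1 = ¬3/4 = 1/4
(x_2 + x_2) ⇒ ¬x_1 = 1/2 ⇒ 1/4 = 3/4
x_2 · x_1 = 1/2 · 3/4 = 1/2
((x_2 + x_2) ⇒ ¬x_1) + (x_2 · x_1) = 3/4 + 1/2 = 3/4
x_1 · x_1 = 3/4 · 3/4 = 3/4
(x_1 · x_1) ⇒ x_2 = 3/4 ⇒ 1/2 = 3/4
x_1 + x_1 = 3/4 + 3/4 = 3/4
((x_1 · x_1) ⇒ x_2) + (x_1 + x_1) = 3/4 + 3/4 = 3/4
(((x_2 + x_2) ⇒ ¬x_1) + (x_2 · x_1)) + (((x_1 · x_1) ⇒ x_2) + (x_1 + x_1)) = 3/4 + 3/4 = 3/4
¬x_1 = ¬3/4 = 1/4
¬x_1 + x_2 = 1/4 + 1/2 = 1/2
¬x_2 = ¬1/2 = 1/2
(¬x_1 + x_2) · ¬x_2 = 1/2 · 1/2 = 1/2
x_2 + x_1 = 1/2 + 3/4 = 3/4
¬x_2 = ¬1/2 = 1/2
¬¬x_2 = ¬1/2 = 1/2
(x_2 + x_1) ⇒ ¬¬x_2 = 3/4 ⇒ 1/2 = 3/4
((¬x_1 + x_2) · ¬x_2) + ((x_2 + x_1) ⇒ ¬¬x_2) = 1/2 + 3/4 = 3/4
((((x_2 + x_2) ⇒ ¬x_1) + (x_2 · x_1)) + (((x_1 · x_1) ⇒ x_2) + (x_1 + x_1))) + (((¬x_1 + x_2) · ¬x_2) + ((x_2 + x_1) ⇒ ¬¬x_2)) = 3/4 + 3/4 = 3/4
No assignment yields a value below 3/4, so this is the minimum.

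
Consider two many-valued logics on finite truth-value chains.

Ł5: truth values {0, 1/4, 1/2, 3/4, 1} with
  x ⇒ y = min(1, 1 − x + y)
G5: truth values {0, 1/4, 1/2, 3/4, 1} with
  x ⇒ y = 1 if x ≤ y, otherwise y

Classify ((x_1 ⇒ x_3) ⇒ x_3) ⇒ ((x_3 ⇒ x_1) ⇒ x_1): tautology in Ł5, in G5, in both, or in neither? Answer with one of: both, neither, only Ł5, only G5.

only Ł5

In Ł5: every assignment gives 1 — tautology.
In G5: at x_1 = 1/4, x_3 = 0 the value is 1/4 — not a tautology.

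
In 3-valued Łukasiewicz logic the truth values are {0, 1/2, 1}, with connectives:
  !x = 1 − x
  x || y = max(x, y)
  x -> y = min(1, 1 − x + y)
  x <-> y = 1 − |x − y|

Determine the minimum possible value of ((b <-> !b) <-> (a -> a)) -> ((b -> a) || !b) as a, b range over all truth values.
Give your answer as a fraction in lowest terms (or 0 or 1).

Take a = 0, b = 1/2:
!b = !1/2 = 1/2
b <-> !b = 1/2 <-> 1/2 = 1
a -> a = 0 -> 0 = 1
(b <-> !b) <-> (a -> a) = 1 <-> 1 = 1
b -> a = 1/2 -> 0 = 1/2
!b = !1/2 = 1/2
(b -> a) || !b = 1/2 || 1/2 = 1/2
((b <-> !b) <-> (a -> a)) -> ((b -> a) || !b) = 1 -> 1/2 = 1/2
No assignment yields a value below 1/2, so this is the minimum.

1/2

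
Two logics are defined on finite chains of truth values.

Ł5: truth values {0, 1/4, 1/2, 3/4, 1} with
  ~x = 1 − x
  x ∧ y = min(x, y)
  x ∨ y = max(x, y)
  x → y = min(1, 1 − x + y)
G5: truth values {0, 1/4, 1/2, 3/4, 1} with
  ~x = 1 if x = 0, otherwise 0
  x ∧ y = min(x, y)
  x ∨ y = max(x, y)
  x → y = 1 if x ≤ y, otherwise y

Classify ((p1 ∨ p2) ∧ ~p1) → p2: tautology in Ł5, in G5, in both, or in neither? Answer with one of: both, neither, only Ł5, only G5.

only G5

In Ł5: at p1 = 1/4, p2 = 0 the value is 3/4 — not a tautology.
In G5: every assignment gives 1 — tautology.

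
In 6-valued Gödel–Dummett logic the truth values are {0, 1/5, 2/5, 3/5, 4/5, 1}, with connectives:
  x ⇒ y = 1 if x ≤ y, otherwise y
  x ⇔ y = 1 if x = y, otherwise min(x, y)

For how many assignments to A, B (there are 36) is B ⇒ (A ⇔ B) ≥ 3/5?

24

value 1: 21 assignments (counts)
value 4/5: 1 assignment (counts)
value 3/5: 2 assignments (counts)
value 2/5: 3 assignments
value 1/5: 4 assignments
value 0: 5 assignments
So 24 of the 36 assignments meet the threshold.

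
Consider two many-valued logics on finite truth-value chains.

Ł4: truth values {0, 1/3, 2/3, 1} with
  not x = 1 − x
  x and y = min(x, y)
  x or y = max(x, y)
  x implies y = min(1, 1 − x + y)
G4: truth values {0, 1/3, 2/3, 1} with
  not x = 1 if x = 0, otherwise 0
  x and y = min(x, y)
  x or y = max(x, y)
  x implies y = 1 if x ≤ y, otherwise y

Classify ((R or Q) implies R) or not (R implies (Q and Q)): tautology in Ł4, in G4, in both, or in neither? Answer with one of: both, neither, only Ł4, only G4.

neither

In Ł4: at Q = 1/3, R = 0 the value is 2/3 — not a tautology.
In G4: at Q = 1/3, R = 0 the value is 0 — not a tautology.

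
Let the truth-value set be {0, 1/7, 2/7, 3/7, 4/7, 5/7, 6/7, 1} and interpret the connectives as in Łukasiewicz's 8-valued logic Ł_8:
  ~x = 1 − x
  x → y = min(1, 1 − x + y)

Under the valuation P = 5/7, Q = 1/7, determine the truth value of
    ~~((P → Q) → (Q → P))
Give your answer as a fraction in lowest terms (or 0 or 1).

P → Q = 5/7 → 1/7 = 3/7
Q → P = 1/7 → 5/7 = 1
(P → Q) → (Q → P) = 3/7 → 1 = 1
~((P → Q) → (Q → P)) = ~1 = 0
~~((P → Q) → (Q → P)) = ~0 = 1

1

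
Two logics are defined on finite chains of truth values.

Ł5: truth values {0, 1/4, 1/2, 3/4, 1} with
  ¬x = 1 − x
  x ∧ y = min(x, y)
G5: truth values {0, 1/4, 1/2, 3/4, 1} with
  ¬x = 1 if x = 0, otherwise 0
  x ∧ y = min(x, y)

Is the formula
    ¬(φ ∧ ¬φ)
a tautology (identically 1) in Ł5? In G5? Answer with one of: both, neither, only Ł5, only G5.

only G5

In Ł5: at φ = 1/4 the value is 3/4 — not a tautology.
In G5: every assignment gives 1 — tautology.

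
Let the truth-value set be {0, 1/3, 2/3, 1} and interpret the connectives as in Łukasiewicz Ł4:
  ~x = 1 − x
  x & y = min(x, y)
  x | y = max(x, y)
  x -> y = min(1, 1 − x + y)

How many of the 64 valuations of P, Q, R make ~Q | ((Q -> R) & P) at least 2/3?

42

value 1: 22 assignments (counts)
value 2/3: 20 assignments (counts)
value 1/3: 15 assignments
value 0: 7 assignments
So 42 of the 64 assignments meet the threshold.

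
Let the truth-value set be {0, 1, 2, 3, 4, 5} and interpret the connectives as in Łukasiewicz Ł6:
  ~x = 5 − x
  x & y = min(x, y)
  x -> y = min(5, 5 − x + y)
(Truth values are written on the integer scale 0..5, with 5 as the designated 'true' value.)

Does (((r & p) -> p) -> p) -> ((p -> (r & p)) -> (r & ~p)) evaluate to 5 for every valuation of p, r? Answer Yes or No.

No

Counterexample: take p = 3, r = 3.
r & p = 3 & 3 = 3
(r & p) -> p = 3 -> 3 = 5
((r & p) -> p) -> p = 5 -> 3 = 3
r & p = 3 & 3 = 3
p -> (r & p) = 3 -> 3 = 5
~p = ~3 = 2
r & ~p = 3 & 2 = 2
(p -> (r & p)) -> (r & ~p) = 5 -> 2 = 2
(((r & p) -> p) -> p) -> ((p -> (r & p)) -> (r & ~p)) = 3 -> 2 = 4
This gives 4 ≠ 5.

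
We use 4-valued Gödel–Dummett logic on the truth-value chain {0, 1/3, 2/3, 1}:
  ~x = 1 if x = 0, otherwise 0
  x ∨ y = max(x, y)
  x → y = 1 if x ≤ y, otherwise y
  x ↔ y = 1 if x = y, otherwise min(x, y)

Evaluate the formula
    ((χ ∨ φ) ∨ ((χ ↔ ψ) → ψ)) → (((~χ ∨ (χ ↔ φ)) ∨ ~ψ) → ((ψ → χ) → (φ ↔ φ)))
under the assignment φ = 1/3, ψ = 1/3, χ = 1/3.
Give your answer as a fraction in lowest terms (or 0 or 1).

1

χ ∨ φ = 1/3 ∨ 1/3 = 1/3
χ ↔ ψ = 1/3 ↔ 1/3 = 1
(χ ↔ ψ) → ψ = 1 → 1/3 = 1/3
(χ ∨ φ) ∨ ((χ ↔ ψ) → ψ) = 1/3 ∨ 1/3 = 1/3
~χ = ~1/3 = 0
χ ↔ φ = 1/3 ↔ 1/3 = 1
~χ ∨ (χ ↔ φ) = 0 ∨ 1 = 1
~ψ = ~1/3 = 0
(~χ ∨ (χ ↔ φ)) ∨ ~ψ = 1 ∨ 0 = 1
ψ → χ = 1/3 → 1/3 = 1
φ ↔ φ = 1/3 ↔ 1/3 = 1
(ψ → χ) → (φ ↔ φ) = 1 → 1 = 1
((~χ ∨ (χ ↔ φ)) ∨ ~ψ) → ((ψ → χ) → (φ ↔ φ)) = 1 → 1 = 1
((χ ∨ φ) ∨ ((χ ↔ ψ) → ψ)) → (((~χ ∨ (χ ↔ φ)) ∨ ~ψ) → ((ψ → χ) → (φ ↔ φ))) = 1/3 → 1 = 1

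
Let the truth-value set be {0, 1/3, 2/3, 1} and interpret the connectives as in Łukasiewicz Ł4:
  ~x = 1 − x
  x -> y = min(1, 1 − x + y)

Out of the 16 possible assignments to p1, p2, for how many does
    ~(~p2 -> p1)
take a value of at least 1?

1

p1 = 0, p2 = 0 ↦ 1  ≥
p1 = 0, p2 = 1/3 ↦ 2/3  <
p1 = 0, p2 = 2/3 ↦ 1/3  <
p1 = 0, p2 = 1 ↦ 0  <
p1 = 1/3, p2 = 0 ↦ 2/3  <
p1 = 1/3, p2 = 1/3 ↦ 1/3  <
p1 = 1/3, p2 = 2/3 ↦ 0  <
p1 = 1/3, p2 = 1 ↦ 0  <
p1 = 2/3, p2 = 0 ↦ 1/3  <
p1 = 2/3, p2 = 1/3 ↦ 0  <
p1 = 2/3, p2 = 2/3 ↦ 0  <
p1 = 2/3, p2 = 1 ↦ 0  <
p1 = 1, p2 = 0 ↦ 0  <
p1 = 1, p2 = 1/3 ↦ 0  <
p1 = 1, p2 = 2/3 ↦ 0  <
p1 = 1, p2 = 1 ↦ 0  <
So 1 of the 16 assignments meets the threshold.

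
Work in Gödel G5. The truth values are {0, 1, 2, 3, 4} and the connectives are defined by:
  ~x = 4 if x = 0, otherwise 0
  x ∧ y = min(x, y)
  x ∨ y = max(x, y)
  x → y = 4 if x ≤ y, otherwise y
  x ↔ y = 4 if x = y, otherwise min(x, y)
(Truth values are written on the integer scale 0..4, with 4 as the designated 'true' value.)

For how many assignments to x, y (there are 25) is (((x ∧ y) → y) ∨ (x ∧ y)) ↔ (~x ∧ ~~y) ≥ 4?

4

value 4: 4 assignments (counts)
value 0: 21 assignments
So 4 of the 25 assignments meet the threshold.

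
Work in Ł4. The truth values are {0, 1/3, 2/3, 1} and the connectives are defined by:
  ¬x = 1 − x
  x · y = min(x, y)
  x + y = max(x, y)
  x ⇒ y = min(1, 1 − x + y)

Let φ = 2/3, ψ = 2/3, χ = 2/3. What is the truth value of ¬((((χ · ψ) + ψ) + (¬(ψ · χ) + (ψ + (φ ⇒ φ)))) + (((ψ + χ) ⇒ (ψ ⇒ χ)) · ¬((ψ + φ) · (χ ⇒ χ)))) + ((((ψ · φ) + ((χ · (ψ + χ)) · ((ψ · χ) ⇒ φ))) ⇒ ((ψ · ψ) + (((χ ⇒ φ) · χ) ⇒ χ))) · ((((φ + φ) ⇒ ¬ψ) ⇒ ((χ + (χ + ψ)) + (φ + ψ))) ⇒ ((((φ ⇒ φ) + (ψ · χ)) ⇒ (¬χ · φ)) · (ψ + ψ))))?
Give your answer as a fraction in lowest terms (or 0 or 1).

χ · ψ = 2/3 · 2/3 = 2/3
(χ · ψ) + ψ = 2/3 + 2/3 = 2/3
ψ · χ = 2/3 · 2/3 = 2/3
¬(ψ · χ) = ¬2/3 = 1/3
φ ⇒ φ = 2/3 ⇒ 2/3 = 1
ψ + (φ ⇒ φ) = 2/3 + 1 = 1
¬(ψ · χ) + (ψ + (φ ⇒ φ)) = 1/3 + 1 = 1
((χ · ψ) + ψ) + (¬(ψ · χ) + (ψ + (φ ⇒ φ))) = 2/3 + 1 = 1
ψ + χ = 2/3 + 2/3 = 2/3
ψ ⇒ χ = 2/3 ⇒ 2/3 = 1
(ψ + χ) ⇒ (ψ ⇒ χ) = 2/3 ⇒ 1 = 1
ψ + φ = 2/3 + 2/3 = 2/3
χ ⇒ χ = 2/3 ⇒ 2/3 = 1
(ψ + φ) · (χ ⇒ χ) = 2/3 · 1 = 2/3
¬((ψ + φ) · (χ ⇒ χ)) = ¬2/3 = 1/3
((ψ + χ) ⇒ (ψ ⇒ χ)) · ¬((ψ + φ) · (χ ⇒ χ)) = 1 · 1/3 = 1/3
(((χ · ψ) + ψ) + (¬(ψ · χ) + (ψ + (φ ⇒ φ)))) + (((ψ + χ) ⇒ (ψ ⇒ χ)) · ¬((ψ + φ) · (χ ⇒ χ))) = 1 + 1/3 = 1
¬((((χ · ψ) + ψ) + (¬(ψ · χ) + (ψ + (φ ⇒ φ)))) + (((ψ + χ) ⇒ (ψ ⇒ χ)) · ¬((ψ + φ) · (χ ⇒ χ)))) = ¬1 = 0
ψ · φ = 2/3 · 2/3 = 2/3
ψ + χ = 2/3 + 2/3 = 2/3
χ · (ψ + χ) = 2/3 · 2/3 = 2/3
ψ · χ = 2/3 · 2/3 = 2/3
(ψ · χ) ⇒ φ = 2/3 ⇒ 2/3 = 1
(χ · (ψ + χ)) · ((ψ · χ) ⇒ φ) = 2/3 · 1 = 2/3
(ψ · φ) + ((χ · (ψ + χ)) · ((ψ · χ) ⇒ φ)) = 2/3 + 2/3 = 2/3
ψ · ψ = 2/3 · 2/3 = 2/3
χ ⇒ φ = 2/3 ⇒ 2/3 = 1
(χ ⇒ φ) · χ = 1 · 2/3 = 2/3
((χ ⇒ φ) · χ) ⇒ χ = 2/3 ⇒ 2/3 = 1
(ψ · ψ) + (((χ ⇒ φ) · χ) ⇒ χ) = 2/3 + 1 = 1
((ψ · φ) + ((χ · (ψ + χ)) · ((ψ · χ) ⇒ φ))) ⇒ ((ψ · ψ) + (((χ ⇒ φ) · χ) ⇒ χ)) = 2/3 ⇒ 1 = 1
φ + φ = 2/3 + 2/3 = 2/3
¬ψ = ¬2/3 = 1/3
(φ + φ) ⇒ ¬ψ = 2/3 ⇒ 1/3 = 2/3
χ + ψ = 2/3 + 2/3 = 2/3
χ + (χ + ψ) = 2/3 + 2/3 = 2/3
φ + ψ = 2/3 + 2/3 = 2/3
(χ + (χ + ψ)) + (φ + ψ) = 2/3 + 2/3 = 2/3
((φ + φ) ⇒ ¬ψ) ⇒ ((χ + (χ + ψ)) + (φ + ψ)) = 2/3 ⇒ 2/3 = 1
φ ⇒ φ = 2/3 ⇒ 2/3 = 1
ψ · χ = 2/3 · 2/3 = 2/3
(φ ⇒ φ) + (ψ · χ) = 1 + 2/3 = 1
¬χ = ¬2/3 = 1/3
¬χ · φ = 1/3 · 2/3 = 1/3
((φ ⇒ φ) + (ψ · χ)) ⇒ (¬χ · φ) = 1 ⇒ 1/3 = 1/3
ψ + ψ = 2/3 + 2/3 = 2/3
(((φ ⇒ φ) + (ψ · χ)) ⇒ (¬χ · φ)) · (ψ + ψ) = 1/3 · 2/3 = 1/3
(((φ + φ) ⇒ ¬ψ) ⇒ ((χ + (χ + ψ)) + (φ + ψ))) ⇒ ((((φ ⇒ φ) + (ψ · χ)) ⇒ (¬χ · φ)) · (ψ + ψ)) = 1 ⇒ 1/3 = 1/3
(((ψ · φ) + ((χ · (ψ + χ)) · ((ψ · χ) ⇒ φ))) ⇒ ((ψ · ψ) + (((χ ⇒ φ) · χ) ⇒ χ))) · ((((φ + φ) ⇒ ¬ψ) ⇒ ((χ + (χ + ψ)) + (φ + ψ))) ⇒ ((((φ ⇒ φ) + (ψ · χ)) ⇒ (¬χ · φ)) · (ψ + ψ))) = 1 · 1/3 = 1/3
¬((((χ · ψ) + ψ) + (¬(ψ · χ) + (ψ + (φ ⇒ φ)))) + (((ψ + χ) ⇒ (ψ ⇒ χ)) · ¬((ψ + φ) · (χ ⇒ χ)))) + ((((ψ · φ) + ((χ · (ψ + χ)) · ((ψ · χ) ⇒ φ))) ⇒ ((ψ · ψ) + (((χ ⇒ φ) · χ) ⇒ χ))) · ((((φ + φ) ⇒ ¬ψ) ⇒ ((χ + (χ + ψ)) + (φ + ψ))) ⇒ ((((φ ⇒ φ) + (ψ · χ)) ⇒ (¬χ · φ)) · (ψ + ψ)))) = 0 + 1/3 = 1/3

1/3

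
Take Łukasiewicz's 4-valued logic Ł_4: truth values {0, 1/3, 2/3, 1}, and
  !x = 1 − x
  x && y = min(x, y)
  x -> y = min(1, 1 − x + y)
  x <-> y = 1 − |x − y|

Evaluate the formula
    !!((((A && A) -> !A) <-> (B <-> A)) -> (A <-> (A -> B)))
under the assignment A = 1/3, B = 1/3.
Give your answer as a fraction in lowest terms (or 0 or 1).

A && A = 1/3 && 1/3 = 1/3
!A = !1/3 = 2/3
(A && A) -> !A = 1/3 -> 2/3 = 1
B <-> A = 1/3 <-> 1/3 = 1
((A && A) -> !A) <-> (B <-> A) = 1 <-> 1 = 1
A -> B = 1/3 -> 1/3 = 1
A <-> (A -> B) = 1/3 <-> 1 = 1/3
(((A && A) -> !A) <-> (B <-> A)) -> (A <-> (A -> B)) = 1 -> 1/3 = 1/3
!((((A && A) -> !A) <-> (B <-> A)) -> (A <-> (A -> B))) = !1/3 = 2/3
!!((((A && A) -> !A) <-> (B <-> A)) -> (A <-> (A -> B))) = !2/3 = 1/3

1/3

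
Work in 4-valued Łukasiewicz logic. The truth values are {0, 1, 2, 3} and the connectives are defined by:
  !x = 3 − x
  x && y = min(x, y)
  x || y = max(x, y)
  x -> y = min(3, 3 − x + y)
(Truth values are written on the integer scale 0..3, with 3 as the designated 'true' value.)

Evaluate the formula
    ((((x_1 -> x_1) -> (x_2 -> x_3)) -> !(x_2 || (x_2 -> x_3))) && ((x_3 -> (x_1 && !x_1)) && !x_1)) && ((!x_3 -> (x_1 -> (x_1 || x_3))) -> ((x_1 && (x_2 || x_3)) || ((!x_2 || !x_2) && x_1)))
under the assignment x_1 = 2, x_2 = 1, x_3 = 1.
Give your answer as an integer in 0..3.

0

x_1 -> x_1 = 2 -> 2 = 3
x_2 -> x_3 = 1 -> 1 = 3
(x_1 -> x_1) -> (x_2 -> x_3) = 3 -> 3 = 3
x_2 -> x_3 = 1 -> 1 = 3
x_2 || (x_2 -> x_3) = 1 || 3 = 3
!(x_2 || (x_2 -> x_3)) = !3 = 0
((x_1 -> x_1) -> (x_2 -> x_3)) -> !(x_2 || (x_2 -> x_3)) = 3 -> 0 = 0
!x_1 = !2 = 1
x_1 && !x_1 = 2 && 1 = 1
x_3 -> (x_1 && !x_1) = 1 -> 1 = 3
!x_1 = !2 = 1
(x_3 -> (x_1 && !x_1)) && !x_1 = 3 && 1 = 1
(((x_1 -> x_1) -> (x_2 -> x_3)) -> !(x_2 || (x_2 -> x_3))) && ((x_3 -> (x_1 && !x_1)) && !x_1) = 0 && 1 = 0
!x_3 = !1 = 2
x_1 || x_3 = 2 || 1 = 2
x_1 -> (x_1 || x_3) = 2 -> 2 = 3
!x_3 -> (x_1 -> (x_1 || x_3)) = 2 -> 3 = 3
x_2 || x_3 = 1 || 1 = 1
x_1 && (x_2 || x_3) = 2 && 1 = 1
!x_2 = !1 = 2
!x_2 = !1 = 2
!x_2 || !x_2 = 2 || 2 = 2
(!x_2 || !x_2) && x_1 = 2 && 2 = 2
(x_1 && (x_2 || x_3)) || ((!x_2 || !x_2) && x_1) = 1 || 2 = 2
(!x_3 -> (x_1 -> (x_1 || x_3))) -> ((x_1 && (x_2 || x_3)) || ((!x_2 || !x_2) && x_1)) = 3 -> 2 = 2
((((x_1 -> x_1) -> (x_2 -> x_3)) -> !(x_2 || (x_2 -> x_3))) && ((x_3 -> (x_1 && !x_1)) && !x_1)) && ((!x_3 -> (x_1 -> (x_1 || x_3))) -> ((x_1 && (x_2 || x_3)) || ((!x_2 || !x_2) && x_1))) = 0 && 2 = 0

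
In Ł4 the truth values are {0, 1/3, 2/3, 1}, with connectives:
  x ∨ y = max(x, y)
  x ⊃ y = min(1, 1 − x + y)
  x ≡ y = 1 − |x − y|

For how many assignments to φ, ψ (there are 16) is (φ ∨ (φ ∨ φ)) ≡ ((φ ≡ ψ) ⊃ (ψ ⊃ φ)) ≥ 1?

4

φ = 0, ψ = 0 ↦ 0  <
φ = 0, ψ = 1/3 ↦ 0  <
φ = 0, ψ = 2/3 ↦ 0  <
φ = 0, ψ = 1 ↦ 0  <
φ = 1/3, ψ = 0 ↦ 1/3  <
φ = 1/3, ψ = 1/3 ↦ 1/3  <
φ = 1/3, ψ = 2/3 ↦ 1/3  <
φ = 1/3, ψ = 1 ↦ 1/3  <
φ = 2/3, ψ = 0 ↦ 2/3  <
φ = 2/3, ψ = 1/3 ↦ 2/3  <
φ = 2/3, ψ = 2/3 ↦ 2/3  <
φ = 2/3, ψ = 1 ↦ 2/3  <
φ = 1, ψ = 0 ↦ 1  ≥
φ = 1, ψ = 1/3 ↦ 1  ≥
φ = 1, ψ = 2/3 ↦ 1  ≥
φ = 1, ψ = 1 ↦ 1  ≥
So 4 of the 16 assignments meet the threshold.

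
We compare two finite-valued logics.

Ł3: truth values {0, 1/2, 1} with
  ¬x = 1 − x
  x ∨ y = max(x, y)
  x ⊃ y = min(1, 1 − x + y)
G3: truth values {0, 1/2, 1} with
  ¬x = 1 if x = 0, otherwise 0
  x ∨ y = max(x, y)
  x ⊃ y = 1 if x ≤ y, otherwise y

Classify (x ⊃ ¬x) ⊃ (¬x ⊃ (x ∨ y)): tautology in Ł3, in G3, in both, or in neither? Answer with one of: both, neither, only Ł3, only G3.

In Ł3: at x = 0, y = 0 the value is 0 — not a tautology.
In G3: at x = 0, y = 0 the value is 0 — not a tautology.

neither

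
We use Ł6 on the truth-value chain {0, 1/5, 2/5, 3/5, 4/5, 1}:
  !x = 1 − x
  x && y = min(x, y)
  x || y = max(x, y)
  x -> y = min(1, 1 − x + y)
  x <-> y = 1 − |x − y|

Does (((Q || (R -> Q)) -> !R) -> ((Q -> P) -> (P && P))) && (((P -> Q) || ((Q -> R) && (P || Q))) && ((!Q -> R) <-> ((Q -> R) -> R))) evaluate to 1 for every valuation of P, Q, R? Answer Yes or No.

Counterexample: take P = 0, Q = 0, R = 0.
R -> Q = 0 -> 0 = 1
Q || (R -> Q) = 0 || 1 = 1
!R = !0 = 1
(Q || (R -> Q)) -> !R = 1 -> 1 = 1
Q -> P = 0 -> 0 = 1
P && P = 0 && 0 = 0
(Q -> P) -> (P && P) = 1 -> 0 = 0
((Q || (R -> Q)) -> !R) -> ((Q -> P) -> (P && P)) = 1 -> 0 = 0
P -> Q = 0 -> 0 = 1
Q -> R = 0 -> 0 = 1
P || Q = 0 || 0 = 0
(Q -> R) && (P || Q) = 1 && 0 = 0
(P -> Q) || ((Q -> R) && (P || Q)) = 1 || 0 = 1
!Q = !0 = 1
!Q -> R = 1 -> 0 = 0
Q -> R = 0 -> 0 = 1
(Q -> R) -> R = 1 -> 0 = 0
(!Q -> R) <-> ((Q -> R) -> R) = 0 <-> 0 = 1
((P -> Q) || ((Q -> R) && (P || Q))) && ((!Q -> R) <-> ((Q -> R) -> R)) = 1 && 1 = 1
(((Q || (R -> Q)) -> !R) -> ((Q -> P) -> (P && P))) && (((P -> Q) || ((Q -> R) && (P || Q))) && ((!Q -> R) <-> ((Q -> R) -> R))) = 0 && 1 = 0
This gives 0 ≠ 1.

No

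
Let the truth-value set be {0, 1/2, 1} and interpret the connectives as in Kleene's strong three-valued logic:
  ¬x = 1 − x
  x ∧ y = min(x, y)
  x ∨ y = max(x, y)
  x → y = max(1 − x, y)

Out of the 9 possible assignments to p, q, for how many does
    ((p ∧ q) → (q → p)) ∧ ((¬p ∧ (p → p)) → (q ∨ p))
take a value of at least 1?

p = 0, q = 0 ↦ 0  <
p = 0, q = 1/2 ↦ 1/2  <
p = 0, q = 1 ↦ 1  ≥
p = 1/2, q = 0 ↦ 1/2  <
p = 1/2, q = 1/2 ↦ 1/2  <
p = 1/2, q = 1 ↦ 1/2  <
p = 1, q = 0 ↦ 1  ≥
p = 1, q = 1/2 ↦ 1  ≥
p = 1, q = 1 ↦ 1  ≥
So 4 of the 9 assignments meet the threshold.

4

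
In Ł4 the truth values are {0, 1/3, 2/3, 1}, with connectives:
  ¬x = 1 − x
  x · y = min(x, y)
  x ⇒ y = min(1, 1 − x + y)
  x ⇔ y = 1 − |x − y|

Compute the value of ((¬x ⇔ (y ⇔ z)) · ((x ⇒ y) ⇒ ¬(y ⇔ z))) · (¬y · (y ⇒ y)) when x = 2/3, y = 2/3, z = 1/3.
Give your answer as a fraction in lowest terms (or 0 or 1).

¬x = ¬2/3 = 1/3
y ⇔ z = 2/3 ⇔ 1/3 = 2/3
¬x ⇔ (y ⇔ z) = 1/3 ⇔ 2/3 = 2/3
x ⇒ y = 2/3 ⇒ 2/3 = 1
y ⇔ z = 2/3 ⇔ 1/3 = 2/3
¬(y ⇔ z) = ¬2/3 = 1/3
(x ⇒ y) ⇒ ¬(y ⇔ z) = 1 ⇒ 1/3 = 1/3
(¬x ⇔ (y ⇔ z)) · ((x ⇒ y) ⇒ ¬(y ⇔ z)) = 2/3 · 1/3 = 1/3
¬y = ¬2/3 = 1/3
y ⇒ y = 2/3 ⇒ 2/3 = 1
¬y · (y ⇒ y) = 1/3 · 1 = 1/3
((¬x ⇔ (y ⇔ z)) · ((x ⇒ y) ⇒ ¬(y ⇔ z))) · (¬y · (y ⇒ y)) = 1/3 · 1/3 = 1/3

1/3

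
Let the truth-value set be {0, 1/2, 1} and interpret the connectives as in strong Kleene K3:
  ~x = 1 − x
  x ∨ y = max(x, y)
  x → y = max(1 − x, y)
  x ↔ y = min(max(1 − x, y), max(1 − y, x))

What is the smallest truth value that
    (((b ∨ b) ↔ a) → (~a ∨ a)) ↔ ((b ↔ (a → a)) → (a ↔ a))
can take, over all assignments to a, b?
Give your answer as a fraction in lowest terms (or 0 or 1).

1/2

Take a = 1/2, b = 0:
b ∨ b = 0 ∨ 0 = 0
(b ∨ b) ↔ a = 0 ↔ 1/2 = 1/2
~a = ~1/2 = 1/2
~a ∨ a = 1/2 ∨ 1/2 = 1/2
((b ∨ b) ↔ a) → (~a ∨ a) = 1/2 → 1/2 = 1/2
a → a = 1/2 → 1/2 = 1/2
b ↔ (a → a) = 0 ↔ 1/2 = 1/2
a ↔ a = 1/2 ↔ 1/2 = 1/2
(b ↔ (a → a)) → (a ↔ a) = 1/2 → 1/2 = 1/2
(((b ∨ b) ↔ a) → (~a ∨ a)) ↔ ((b ↔ (a → a)) → (a ↔ a)) = 1/2 ↔ 1/2 = 1/2
No assignment yields a value below 1/2, so this is the minimum.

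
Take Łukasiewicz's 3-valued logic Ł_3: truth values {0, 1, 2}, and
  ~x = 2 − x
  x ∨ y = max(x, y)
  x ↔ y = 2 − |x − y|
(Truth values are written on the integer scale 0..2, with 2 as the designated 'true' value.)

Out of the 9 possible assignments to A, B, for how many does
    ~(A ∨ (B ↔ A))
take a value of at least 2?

A = 0, B = 0 ↦ 0  <
A = 0, B = 1 ↦ 1  <
A = 0, B = 2 ↦ 2  ≥
A = 1, B = 0 ↦ 1  <
A = 1, B = 1 ↦ 0  <
A = 1, B = 2 ↦ 1  <
A = 2, B = 0 ↦ 0  <
A = 2, B = 1 ↦ 0  <
A = 2, B = 2 ↦ 0  <
So 1 of the 9 assignments meets the threshold.

1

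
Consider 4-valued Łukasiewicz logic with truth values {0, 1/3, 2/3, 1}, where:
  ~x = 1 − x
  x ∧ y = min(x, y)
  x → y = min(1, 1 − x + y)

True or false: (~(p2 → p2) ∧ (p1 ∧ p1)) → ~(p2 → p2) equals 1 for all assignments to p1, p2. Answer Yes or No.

Yes

p1 = 0, p2 = 0 ↦ 1
p1 = 0, p2 = 1/3 ↦ 1
p1 = 0, p2 = 2/3 ↦ 1
p1 = 0, p2 = 1 ↦ 1
p1 = 1/3, p2 = 0 ↦ 1
p1 = 1/3, p2 = 1/3 ↦ 1
p1 = 1/3, p2 = 2/3 ↦ 1
p1 = 1/3, p2 = 1 ↦ 1
p1 = 2/3, p2 = 0 ↦ 1
p1 = 2/3, p2 = 1/3 ↦ 1
p1 = 2/3, p2 = 2/3 ↦ 1
p1 = 2/3, p2 = 1 ↦ 1
p1 = 1, p2 = 0 ↦ 1
p1 = 1, p2 = 1/3 ↦ 1
p1 = 1, p2 = 2/3 ↦ 1
p1 = 1, p2 = 1 ↦ 1
Every assignment gives a value ≥ 1.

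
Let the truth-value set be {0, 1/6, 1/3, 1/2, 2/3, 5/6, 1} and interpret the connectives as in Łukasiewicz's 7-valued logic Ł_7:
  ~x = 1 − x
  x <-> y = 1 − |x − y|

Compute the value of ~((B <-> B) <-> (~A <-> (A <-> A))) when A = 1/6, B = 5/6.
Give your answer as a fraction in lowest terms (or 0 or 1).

B <-> B = 5/6 <-> 5/6 = 1
~A = ~1/6 = 5/6
A <-> A = 1/6 <-> 1/6 = 1
~A <-> (A <-> A) = 5/6 <-> 1 = 5/6
(B <-> B) <-> (~A <-> (A <-> A)) = 1 <-> 5/6 = 5/6
~((B <-> B) <-> (~A <-> (A <-> A))) = ~5/6 = 1/6

1/6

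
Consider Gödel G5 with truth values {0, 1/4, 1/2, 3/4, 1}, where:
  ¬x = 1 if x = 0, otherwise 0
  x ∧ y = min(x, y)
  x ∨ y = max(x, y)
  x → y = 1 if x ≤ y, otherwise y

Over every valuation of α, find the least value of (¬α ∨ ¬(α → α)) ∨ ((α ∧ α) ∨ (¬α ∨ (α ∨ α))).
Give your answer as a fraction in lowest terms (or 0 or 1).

Take α = 1/4:
¬α = ¬1/4 = 0
α → α = 1/4 → 1/4 = 1
¬(α → α) = ¬1 = 0
¬α ∨ ¬(α → α) = 0 ∨ 0 = 0
α ∧ α = 1/4 ∧ 1/4 = 1/4
¬α = ¬1/4 = 0
α ∨ α = 1/4 ∨ 1/4 = 1/4
¬α ∨ (α ∨ α) = 0 ∨ 1/4 = 1/4
(α ∧ α) ∨ (¬α ∨ (α ∨ α)) = 1/4 ∨ 1/4 = 1/4
(¬α ∨ ¬(α → α)) ∨ ((α ∧ α) ∨ (¬α ∨ (α ∨ α))) = 0 ∨ 1/4 = 1/4
No assignment yields a value below 1/4, so this is the minimum.

1/4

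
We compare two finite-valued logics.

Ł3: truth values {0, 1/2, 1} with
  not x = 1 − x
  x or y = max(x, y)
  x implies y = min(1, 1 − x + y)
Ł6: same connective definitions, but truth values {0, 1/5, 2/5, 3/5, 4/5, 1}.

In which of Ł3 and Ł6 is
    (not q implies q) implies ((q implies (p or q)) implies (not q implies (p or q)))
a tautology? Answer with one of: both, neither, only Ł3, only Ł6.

In Ł3: every assignment gives 1 — tautology.
In Ł6: every assignment gives 1 — tautology.

both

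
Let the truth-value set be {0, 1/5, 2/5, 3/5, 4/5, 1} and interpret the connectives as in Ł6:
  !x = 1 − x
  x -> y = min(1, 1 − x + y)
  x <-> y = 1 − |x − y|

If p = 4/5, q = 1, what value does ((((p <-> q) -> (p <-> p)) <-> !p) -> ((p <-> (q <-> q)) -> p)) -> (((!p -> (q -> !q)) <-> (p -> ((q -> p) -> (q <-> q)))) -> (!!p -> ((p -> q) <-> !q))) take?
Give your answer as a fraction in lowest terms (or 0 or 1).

2/5

p <-> q = 4/5 <-> 1 = 4/5
p <-> p = 4/5 <-> 4/5 = 1
(p <-> q) -> (p <-> p) = 4/5 -> 1 = 1
!p = !4/5 = 1/5
((p <-> q) -> (p <-> p)) <-> !p = 1 <-> 1/5 = 1/5
q <-> q = 1 <-> 1 = 1
p <-> (q <-> q) = 4/5 <-> 1 = 4/5
(p <-> (q <-> q)) -> p = 4/5 -> 4/5 = 1
(((p <-> q) -> (p <-> p)) <-> !p) -> ((p <-> (q <-> q)) -> p) = 1/5 -> 1 = 1
!p = !4/5 = 1/5
!q = !1 = 0
q -> !q = 1 -> 0 = 0
!p -> (q -> !q) = 1/5 -> 0 = 4/5
q -> p = 1 -> 4/5 = 4/5
q <-> q = 1 <-> 1 = 1
(q -> p) -> (q <-> q) = 4/5 -> 1 = 1
p -> ((q -> p) -> (q <-> q)) = 4/5 -> 1 = 1
(!p -> (q -> !q)) <-> (p -> ((q -> p) -> (q <-> q))) = 4/5 <-> 1 = 4/5
!p = !4/5 = 1/5
!!p = !1/5 = 4/5
p -> q = 4/5 -> 1 = 1
!q = !1 = 0
(p -> q) <-> !q = 1 <-> 0 = 0
!!p -> ((p -> q) <-> !q) = 4/5 -> 0 = 1/5
((!p -> (q -> !q)) <-> (p -> ((q -> p) -> (q <-> q)))) -> (!!p -> ((p -> q) <-> !q)) = 4/5 -> 1/5 = 2/5
((((p <-> q) -> (p <-> p)) <-> !p) -> ((p <-> (q <-> q)) -> p)) -> (((!p -> (q -> !q)) <-> (p -> ((q -> p) -> (q <-> q)))) -> (!!p -> ((p -> q) <-> !q))) = 1 -> 2/5 = 2/5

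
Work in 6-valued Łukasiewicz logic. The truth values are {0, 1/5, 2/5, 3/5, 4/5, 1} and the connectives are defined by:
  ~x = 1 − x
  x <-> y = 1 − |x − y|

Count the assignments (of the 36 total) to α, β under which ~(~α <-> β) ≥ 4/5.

value 1: 2 assignments (counts)
value 4/5: 4 assignments (counts)
value 3/5: 6 assignments
value 2/5: 8 assignments
value 1/5: 10 assignments
value 0: 6 assignments
So 6 of the 36 assignments meet the threshold.

6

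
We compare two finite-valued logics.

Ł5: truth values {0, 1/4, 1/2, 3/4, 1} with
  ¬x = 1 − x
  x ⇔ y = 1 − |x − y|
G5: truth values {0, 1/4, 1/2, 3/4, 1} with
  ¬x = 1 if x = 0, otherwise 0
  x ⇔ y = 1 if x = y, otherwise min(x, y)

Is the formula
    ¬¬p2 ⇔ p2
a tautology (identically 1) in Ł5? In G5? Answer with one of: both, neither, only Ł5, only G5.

only Ł5

In Ł5: every assignment gives 1 — tautology.
In G5: at p2 = 1/4 the value is 1/4 — not a tautology.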